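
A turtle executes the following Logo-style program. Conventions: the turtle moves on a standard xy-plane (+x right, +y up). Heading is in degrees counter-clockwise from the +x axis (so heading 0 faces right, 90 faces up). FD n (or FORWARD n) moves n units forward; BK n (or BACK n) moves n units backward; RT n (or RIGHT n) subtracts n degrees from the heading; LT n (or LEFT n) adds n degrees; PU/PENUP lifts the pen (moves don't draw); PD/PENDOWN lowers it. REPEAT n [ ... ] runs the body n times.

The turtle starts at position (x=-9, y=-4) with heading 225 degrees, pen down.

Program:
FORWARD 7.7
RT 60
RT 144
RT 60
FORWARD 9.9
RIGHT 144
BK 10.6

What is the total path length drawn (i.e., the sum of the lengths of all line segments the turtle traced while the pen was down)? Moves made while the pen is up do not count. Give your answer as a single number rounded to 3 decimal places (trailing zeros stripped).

Executing turtle program step by step:
Start: pos=(-9,-4), heading=225, pen down
FD 7.7: (-9,-4) -> (-14.445,-9.445) [heading=225, draw]
RT 60: heading 225 -> 165
RT 144: heading 165 -> 21
RT 60: heading 21 -> 321
FD 9.9: (-14.445,-9.445) -> (-6.751,-15.675) [heading=321, draw]
RT 144: heading 321 -> 177
BK 10.6: (-6.751,-15.675) -> (3.834,-16.23) [heading=177, draw]
Final: pos=(3.834,-16.23), heading=177, 3 segment(s) drawn

Segment lengths:
  seg 1: (-9,-4) -> (-14.445,-9.445), length = 7.7
  seg 2: (-14.445,-9.445) -> (-6.751,-15.675), length = 9.9
  seg 3: (-6.751,-15.675) -> (3.834,-16.23), length = 10.6
Total = 28.2

Answer: 28.2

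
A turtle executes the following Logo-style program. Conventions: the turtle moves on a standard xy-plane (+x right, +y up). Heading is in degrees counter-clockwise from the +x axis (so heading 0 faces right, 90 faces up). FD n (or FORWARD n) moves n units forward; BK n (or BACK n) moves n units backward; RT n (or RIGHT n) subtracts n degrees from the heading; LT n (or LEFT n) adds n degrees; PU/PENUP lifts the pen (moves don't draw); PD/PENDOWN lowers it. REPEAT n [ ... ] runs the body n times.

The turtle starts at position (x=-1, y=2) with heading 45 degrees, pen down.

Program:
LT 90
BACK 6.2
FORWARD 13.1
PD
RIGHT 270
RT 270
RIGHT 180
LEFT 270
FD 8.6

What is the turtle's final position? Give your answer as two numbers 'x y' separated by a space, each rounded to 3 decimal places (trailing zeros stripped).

Answer: 0.202 12.96

Derivation:
Executing turtle program step by step:
Start: pos=(-1,2), heading=45, pen down
LT 90: heading 45 -> 135
BK 6.2: (-1,2) -> (3.384,-2.384) [heading=135, draw]
FD 13.1: (3.384,-2.384) -> (-5.879,6.879) [heading=135, draw]
PD: pen down
RT 270: heading 135 -> 225
RT 270: heading 225 -> 315
RT 180: heading 315 -> 135
LT 270: heading 135 -> 45
FD 8.6: (-5.879,6.879) -> (0.202,12.96) [heading=45, draw]
Final: pos=(0.202,12.96), heading=45, 3 segment(s) drawn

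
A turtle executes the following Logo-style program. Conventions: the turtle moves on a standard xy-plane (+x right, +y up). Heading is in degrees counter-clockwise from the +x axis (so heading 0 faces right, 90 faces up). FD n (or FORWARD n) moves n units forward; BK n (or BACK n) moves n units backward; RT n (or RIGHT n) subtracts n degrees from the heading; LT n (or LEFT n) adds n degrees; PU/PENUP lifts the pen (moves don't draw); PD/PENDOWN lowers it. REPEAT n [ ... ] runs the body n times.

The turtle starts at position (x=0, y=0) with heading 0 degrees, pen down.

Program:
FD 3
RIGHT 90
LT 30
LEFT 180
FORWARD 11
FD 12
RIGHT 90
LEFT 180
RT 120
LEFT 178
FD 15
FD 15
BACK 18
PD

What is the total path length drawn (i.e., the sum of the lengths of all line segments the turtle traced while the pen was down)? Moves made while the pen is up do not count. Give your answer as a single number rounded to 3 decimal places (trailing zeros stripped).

Executing turtle program step by step:
Start: pos=(0,0), heading=0, pen down
FD 3: (0,0) -> (3,0) [heading=0, draw]
RT 90: heading 0 -> 270
LT 30: heading 270 -> 300
LT 180: heading 300 -> 120
FD 11: (3,0) -> (-2.5,9.526) [heading=120, draw]
FD 12: (-2.5,9.526) -> (-8.5,19.919) [heading=120, draw]
RT 90: heading 120 -> 30
LT 180: heading 30 -> 210
RT 120: heading 210 -> 90
LT 178: heading 90 -> 268
FD 15: (-8.5,19.919) -> (-9.023,4.928) [heading=268, draw]
FD 15: (-9.023,4.928) -> (-9.547,-10.063) [heading=268, draw]
BK 18: (-9.547,-10.063) -> (-8.919,7.926) [heading=268, draw]
PD: pen down
Final: pos=(-8.919,7.926), heading=268, 6 segment(s) drawn

Segment lengths:
  seg 1: (0,0) -> (3,0), length = 3
  seg 2: (3,0) -> (-2.5,9.526), length = 11
  seg 3: (-2.5,9.526) -> (-8.5,19.919), length = 12
  seg 4: (-8.5,19.919) -> (-9.023,4.928), length = 15
  seg 5: (-9.023,4.928) -> (-9.547,-10.063), length = 15
  seg 6: (-9.547,-10.063) -> (-8.919,7.926), length = 18
Total = 74

Answer: 74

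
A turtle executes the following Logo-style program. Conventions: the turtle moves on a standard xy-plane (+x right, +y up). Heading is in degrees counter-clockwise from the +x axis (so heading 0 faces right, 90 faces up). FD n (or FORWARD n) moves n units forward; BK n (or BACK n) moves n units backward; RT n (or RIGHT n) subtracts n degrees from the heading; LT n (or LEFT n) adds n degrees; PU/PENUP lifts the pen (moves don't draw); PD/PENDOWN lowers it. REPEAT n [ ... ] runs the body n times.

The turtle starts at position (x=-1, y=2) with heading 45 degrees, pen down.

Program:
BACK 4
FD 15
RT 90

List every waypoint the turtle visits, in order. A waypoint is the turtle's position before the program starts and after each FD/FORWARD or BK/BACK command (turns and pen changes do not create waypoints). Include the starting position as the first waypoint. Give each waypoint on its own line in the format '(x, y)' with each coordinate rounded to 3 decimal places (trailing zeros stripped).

Executing turtle program step by step:
Start: pos=(-1,2), heading=45, pen down
BK 4: (-1,2) -> (-3.828,-0.828) [heading=45, draw]
FD 15: (-3.828,-0.828) -> (6.778,9.778) [heading=45, draw]
RT 90: heading 45 -> 315
Final: pos=(6.778,9.778), heading=315, 2 segment(s) drawn
Waypoints (3 total):
(-1, 2)
(-3.828, -0.828)
(6.778, 9.778)

Answer: (-1, 2)
(-3.828, -0.828)
(6.778, 9.778)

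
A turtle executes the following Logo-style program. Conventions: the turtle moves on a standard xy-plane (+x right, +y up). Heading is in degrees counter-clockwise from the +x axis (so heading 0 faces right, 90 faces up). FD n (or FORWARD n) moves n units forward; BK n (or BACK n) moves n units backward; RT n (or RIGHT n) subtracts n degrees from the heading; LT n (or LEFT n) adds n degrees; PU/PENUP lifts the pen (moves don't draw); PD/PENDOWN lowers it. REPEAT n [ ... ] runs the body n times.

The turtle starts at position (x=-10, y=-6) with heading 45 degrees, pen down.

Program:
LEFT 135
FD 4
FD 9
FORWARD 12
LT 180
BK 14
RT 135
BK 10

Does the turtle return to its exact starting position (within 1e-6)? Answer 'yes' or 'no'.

Executing turtle program step by step:
Start: pos=(-10,-6), heading=45, pen down
LT 135: heading 45 -> 180
FD 4: (-10,-6) -> (-14,-6) [heading=180, draw]
FD 9: (-14,-6) -> (-23,-6) [heading=180, draw]
FD 12: (-23,-6) -> (-35,-6) [heading=180, draw]
LT 180: heading 180 -> 0
BK 14: (-35,-6) -> (-49,-6) [heading=0, draw]
RT 135: heading 0 -> 225
BK 10: (-49,-6) -> (-41.929,1.071) [heading=225, draw]
Final: pos=(-41.929,1.071), heading=225, 5 segment(s) drawn

Start position: (-10, -6)
Final position: (-41.929, 1.071)
Distance = 32.703; >= 1e-6 -> NOT closed

Answer: no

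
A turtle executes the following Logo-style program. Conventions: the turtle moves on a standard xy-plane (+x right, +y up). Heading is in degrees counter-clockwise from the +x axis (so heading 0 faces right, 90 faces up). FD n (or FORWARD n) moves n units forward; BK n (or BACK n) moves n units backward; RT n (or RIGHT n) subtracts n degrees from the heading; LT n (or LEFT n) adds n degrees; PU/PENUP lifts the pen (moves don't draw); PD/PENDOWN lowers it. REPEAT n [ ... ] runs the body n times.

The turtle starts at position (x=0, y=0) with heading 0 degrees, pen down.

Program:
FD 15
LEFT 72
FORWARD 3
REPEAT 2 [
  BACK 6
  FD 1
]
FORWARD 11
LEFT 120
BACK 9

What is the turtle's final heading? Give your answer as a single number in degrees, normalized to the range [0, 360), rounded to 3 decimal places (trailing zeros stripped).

Answer: 192

Derivation:
Executing turtle program step by step:
Start: pos=(0,0), heading=0, pen down
FD 15: (0,0) -> (15,0) [heading=0, draw]
LT 72: heading 0 -> 72
FD 3: (15,0) -> (15.927,2.853) [heading=72, draw]
REPEAT 2 [
  -- iteration 1/2 --
  BK 6: (15.927,2.853) -> (14.073,-2.853) [heading=72, draw]
  FD 1: (14.073,-2.853) -> (14.382,-1.902) [heading=72, draw]
  -- iteration 2/2 --
  BK 6: (14.382,-1.902) -> (12.528,-7.608) [heading=72, draw]
  FD 1: (12.528,-7.608) -> (12.837,-6.657) [heading=72, draw]
]
FD 11: (12.837,-6.657) -> (16.236,3.804) [heading=72, draw]
LT 120: heading 72 -> 192
BK 9: (16.236,3.804) -> (25.039,5.675) [heading=192, draw]
Final: pos=(25.039,5.675), heading=192, 8 segment(s) drawn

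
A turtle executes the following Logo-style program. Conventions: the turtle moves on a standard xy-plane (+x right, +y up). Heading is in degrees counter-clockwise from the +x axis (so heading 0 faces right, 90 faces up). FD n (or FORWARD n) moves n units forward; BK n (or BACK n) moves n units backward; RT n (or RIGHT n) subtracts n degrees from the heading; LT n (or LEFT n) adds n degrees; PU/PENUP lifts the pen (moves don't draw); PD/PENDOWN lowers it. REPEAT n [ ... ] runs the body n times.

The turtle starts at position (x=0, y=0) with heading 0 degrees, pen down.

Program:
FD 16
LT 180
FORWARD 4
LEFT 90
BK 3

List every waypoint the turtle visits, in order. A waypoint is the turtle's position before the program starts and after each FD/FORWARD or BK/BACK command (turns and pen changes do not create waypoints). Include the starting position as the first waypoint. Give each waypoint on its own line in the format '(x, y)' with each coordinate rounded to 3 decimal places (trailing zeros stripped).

Answer: (0, 0)
(16, 0)
(12, 0)
(12, 3)

Derivation:
Executing turtle program step by step:
Start: pos=(0,0), heading=0, pen down
FD 16: (0,0) -> (16,0) [heading=0, draw]
LT 180: heading 0 -> 180
FD 4: (16,0) -> (12,0) [heading=180, draw]
LT 90: heading 180 -> 270
BK 3: (12,0) -> (12,3) [heading=270, draw]
Final: pos=(12,3), heading=270, 3 segment(s) drawn
Waypoints (4 total):
(0, 0)
(16, 0)
(12, 0)
(12, 3)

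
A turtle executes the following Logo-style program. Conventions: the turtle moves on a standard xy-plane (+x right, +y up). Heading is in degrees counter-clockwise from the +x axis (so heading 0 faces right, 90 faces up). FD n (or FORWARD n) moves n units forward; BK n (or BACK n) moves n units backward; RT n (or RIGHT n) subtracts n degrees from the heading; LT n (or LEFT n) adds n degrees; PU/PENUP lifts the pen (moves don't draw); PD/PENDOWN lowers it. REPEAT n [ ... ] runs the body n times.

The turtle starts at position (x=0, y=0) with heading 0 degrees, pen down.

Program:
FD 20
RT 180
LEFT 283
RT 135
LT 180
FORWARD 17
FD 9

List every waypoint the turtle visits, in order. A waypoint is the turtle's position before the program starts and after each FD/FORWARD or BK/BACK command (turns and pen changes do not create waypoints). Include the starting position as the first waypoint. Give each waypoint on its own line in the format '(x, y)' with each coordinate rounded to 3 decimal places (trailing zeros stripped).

Executing turtle program step by step:
Start: pos=(0,0), heading=0, pen down
FD 20: (0,0) -> (20,0) [heading=0, draw]
RT 180: heading 0 -> 180
LT 283: heading 180 -> 103
RT 135: heading 103 -> 328
LT 180: heading 328 -> 148
FD 17: (20,0) -> (5.583,9.009) [heading=148, draw]
FD 9: (5.583,9.009) -> (-2.049,13.778) [heading=148, draw]
Final: pos=(-2.049,13.778), heading=148, 3 segment(s) drawn
Waypoints (4 total):
(0, 0)
(20, 0)
(5.583, 9.009)
(-2.049, 13.778)

Answer: (0, 0)
(20, 0)
(5.583, 9.009)
(-2.049, 13.778)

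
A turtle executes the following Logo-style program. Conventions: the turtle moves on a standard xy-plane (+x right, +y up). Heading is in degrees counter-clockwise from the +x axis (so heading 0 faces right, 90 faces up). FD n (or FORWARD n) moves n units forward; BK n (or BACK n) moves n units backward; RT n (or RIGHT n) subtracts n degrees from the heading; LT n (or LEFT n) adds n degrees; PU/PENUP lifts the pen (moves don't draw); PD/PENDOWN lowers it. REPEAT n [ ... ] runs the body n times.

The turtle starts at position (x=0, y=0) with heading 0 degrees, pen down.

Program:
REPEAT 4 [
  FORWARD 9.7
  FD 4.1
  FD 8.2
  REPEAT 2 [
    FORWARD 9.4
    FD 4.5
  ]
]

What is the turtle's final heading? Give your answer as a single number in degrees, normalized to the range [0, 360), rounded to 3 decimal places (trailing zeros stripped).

Answer: 0

Derivation:
Executing turtle program step by step:
Start: pos=(0,0), heading=0, pen down
REPEAT 4 [
  -- iteration 1/4 --
  FD 9.7: (0,0) -> (9.7,0) [heading=0, draw]
  FD 4.1: (9.7,0) -> (13.8,0) [heading=0, draw]
  FD 8.2: (13.8,0) -> (22,0) [heading=0, draw]
  REPEAT 2 [
    -- iteration 1/2 --
    FD 9.4: (22,0) -> (31.4,0) [heading=0, draw]
    FD 4.5: (31.4,0) -> (35.9,0) [heading=0, draw]
    -- iteration 2/2 --
    FD 9.4: (35.9,0) -> (45.3,0) [heading=0, draw]
    FD 4.5: (45.3,0) -> (49.8,0) [heading=0, draw]
  ]
  -- iteration 2/4 --
  FD 9.7: (49.8,0) -> (59.5,0) [heading=0, draw]
  FD 4.1: (59.5,0) -> (63.6,0) [heading=0, draw]
  FD 8.2: (63.6,0) -> (71.8,0) [heading=0, draw]
  REPEAT 2 [
    -- iteration 1/2 --
    FD 9.4: (71.8,0) -> (81.2,0) [heading=0, draw]
    FD 4.5: (81.2,0) -> (85.7,0) [heading=0, draw]
    -- iteration 2/2 --
    FD 9.4: (85.7,0) -> (95.1,0) [heading=0, draw]
    FD 4.5: (95.1,0) -> (99.6,0) [heading=0, draw]
  ]
  -- iteration 3/4 --
  FD 9.7: (99.6,0) -> (109.3,0) [heading=0, draw]
  FD 4.1: (109.3,0) -> (113.4,0) [heading=0, draw]
  FD 8.2: (113.4,0) -> (121.6,0) [heading=0, draw]
  REPEAT 2 [
    -- iteration 1/2 --
    FD 9.4: (121.6,0) -> (131,0) [heading=0, draw]
    FD 4.5: (131,0) -> (135.5,0) [heading=0, draw]
    -- iteration 2/2 --
    FD 9.4: (135.5,0) -> (144.9,0) [heading=0, draw]
    FD 4.5: (144.9,0) -> (149.4,0) [heading=0, draw]
  ]
  -- iteration 4/4 --
  FD 9.7: (149.4,0) -> (159.1,0) [heading=0, draw]
  FD 4.1: (159.1,0) -> (163.2,0) [heading=0, draw]
  FD 8.2: (163.2,0) -> (171.4,0) [heading=0, draw]
  REPEAT 2 [
    -- iteration 1/2 --
    FD 9.4: (171.4,0) -> (180.8,0) [heading=0, draw]
    FD 4.5: (180.8,0) -> (185.3,0) [heading=0, draw]
    -- iteration 2/2 --
    FD 9.4: (185.3,0) -> (194.7,0) [heading=0, draw]
    FD 4.5: (194.7,0) -> (199.2,0) [heading=0, draw]
  ]
]
Final: pos=(199.2,0), heading=0, 28 segment(s) drawn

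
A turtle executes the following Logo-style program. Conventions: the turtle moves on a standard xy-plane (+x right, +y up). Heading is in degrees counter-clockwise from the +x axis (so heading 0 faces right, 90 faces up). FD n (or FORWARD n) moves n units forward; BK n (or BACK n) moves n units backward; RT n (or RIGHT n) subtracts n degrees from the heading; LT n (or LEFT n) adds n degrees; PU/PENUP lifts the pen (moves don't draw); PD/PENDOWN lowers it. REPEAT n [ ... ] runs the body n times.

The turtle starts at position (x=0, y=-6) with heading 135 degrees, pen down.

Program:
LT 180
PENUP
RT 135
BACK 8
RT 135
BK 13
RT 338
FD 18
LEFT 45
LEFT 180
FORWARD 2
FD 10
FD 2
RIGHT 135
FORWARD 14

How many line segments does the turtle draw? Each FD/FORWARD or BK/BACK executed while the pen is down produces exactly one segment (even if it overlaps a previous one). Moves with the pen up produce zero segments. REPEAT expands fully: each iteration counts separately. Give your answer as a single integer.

Answer: 0

Derivation:
Executing turtle program step by step:
Start: pos=(0,-6), heading=135, pen down
LT 180: heading 135 -> 315
PU: pen up
RT 135: heading 315 -> 180
BK 8: (0,-6) -> (8,-6) [heading=180, move]
RT 135: heading 180 -> 45
BK 13: (8,-6) -> (-1.192,-15.192) [heading=45, move]
RT 338: heading 45 -> 67
FD 18: (-1.192,-15.192) -> (5.841,1.377) [heading=67, move]
LT 45: heading 67 -> 112
LT 180: heading 112 -> 292
FD 2: (5.841,1.377) -> (6.59,-0.478) [heading=292, move]
FD 10: (6.59,-0.478) -> (10.336,-9.75) [heading=292, move]
FD 2: (10.336,-9.75) -> (11.085,-11.604) [heading=292, move]
RT 135: heading 292 -> 157
FD 14: (11.085,-11.604) -> (-1.802,-6.134) [heading=157, move]
Final: pos=(-1.802,-6.134), heading=157, 0 segment(s) drawn
Segments drawn: 0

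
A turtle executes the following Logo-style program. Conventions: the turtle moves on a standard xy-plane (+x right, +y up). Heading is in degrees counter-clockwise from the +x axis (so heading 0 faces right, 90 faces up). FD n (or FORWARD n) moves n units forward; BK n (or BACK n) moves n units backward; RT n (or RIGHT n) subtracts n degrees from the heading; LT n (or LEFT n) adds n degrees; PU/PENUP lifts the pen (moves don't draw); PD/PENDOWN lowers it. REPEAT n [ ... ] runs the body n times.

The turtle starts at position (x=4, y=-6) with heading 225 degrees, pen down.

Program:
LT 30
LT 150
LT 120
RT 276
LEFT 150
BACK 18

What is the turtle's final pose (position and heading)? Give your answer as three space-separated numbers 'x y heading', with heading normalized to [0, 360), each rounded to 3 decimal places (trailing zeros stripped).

Answer: -9.989 -17.328 39

Derivation:
Executing turtle program step by step:
Start: pos=(4,-6), heading=225, pen down
LT 30: heading 225 -> 255
LT 150: heading 255 -> 45
LT 120: heading 45 -> 165
RT 276: heading 165 -> 249
LT 150: heading 249 -> 39
BK 18: (4,-6) -> (-9.989,-17.328) [heading=39, draw]
Final: pos=(-9.989,-17.328), heading=39, 1 segment(s) drawn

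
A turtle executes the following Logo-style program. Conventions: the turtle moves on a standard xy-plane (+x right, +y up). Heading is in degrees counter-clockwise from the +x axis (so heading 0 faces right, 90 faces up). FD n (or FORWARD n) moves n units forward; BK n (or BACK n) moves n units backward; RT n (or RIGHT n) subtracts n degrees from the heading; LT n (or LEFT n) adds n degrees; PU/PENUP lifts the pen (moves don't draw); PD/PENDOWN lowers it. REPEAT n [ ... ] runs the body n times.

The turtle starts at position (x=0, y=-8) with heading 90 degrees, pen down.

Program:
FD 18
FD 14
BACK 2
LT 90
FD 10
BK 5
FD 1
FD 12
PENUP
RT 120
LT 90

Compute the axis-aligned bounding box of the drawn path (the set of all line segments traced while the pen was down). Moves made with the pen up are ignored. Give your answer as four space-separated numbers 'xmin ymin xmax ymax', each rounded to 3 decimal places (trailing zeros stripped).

Executing turtle program step by step:
Start: pos=(0,-8), heading=90, pen down
FD 18: (0,-8) -> (0,10) [heading=90, draw]
FD 14: (0,10) -> (0,24) [heading=90, draw]
BK 2: (0,24) -> (0,22) [heading=90, draw]
LT 90: heading 90 -> 180
FD 10: (0,22) -> (-10,22) [heading=180, draw]
BK 5: (-10,22) -> (-5,22) [heading=180, draw]
FD 1: (-5,22) -> (-6,22) [heading=180, draw]
FD 12: (-6,22) -> (-18,22) [heading=180, draw]
PU: pen up
RT 120: heading 180 -> 60
LT 90: heading 60 -> 150
Final: pos=(-18,22), heading=150, 7 segment(s) drawn

Segment endpoints: x in {-18, -10, -6, -5, 0, 0, 0, 0}, y in {-8, 10, 22, 24}
xmin=-18, ymin=-8, xmax=0, ymax=24

Answer: -18 -8 0 24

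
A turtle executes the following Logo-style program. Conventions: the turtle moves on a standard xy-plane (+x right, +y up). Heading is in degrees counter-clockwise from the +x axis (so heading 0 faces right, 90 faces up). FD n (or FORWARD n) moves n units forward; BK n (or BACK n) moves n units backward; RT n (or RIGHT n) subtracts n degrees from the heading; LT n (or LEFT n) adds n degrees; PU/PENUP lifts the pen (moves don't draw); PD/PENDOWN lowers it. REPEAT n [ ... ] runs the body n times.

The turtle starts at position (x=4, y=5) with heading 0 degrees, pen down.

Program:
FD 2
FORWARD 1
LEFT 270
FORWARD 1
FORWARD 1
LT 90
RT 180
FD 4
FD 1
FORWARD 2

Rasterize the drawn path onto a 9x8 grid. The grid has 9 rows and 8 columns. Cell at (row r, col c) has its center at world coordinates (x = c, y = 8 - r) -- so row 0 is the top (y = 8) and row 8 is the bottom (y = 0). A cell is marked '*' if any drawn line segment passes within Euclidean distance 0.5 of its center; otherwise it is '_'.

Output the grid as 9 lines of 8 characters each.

Segment 0: (4,5) -> (6,5)
Segment 1: (6,5) -> (7,5)
Segment 2: (7,5) -> (7,4)
Segment 3: (7,4) -> (7,3)
Segment 4: (7,3) -> (3,3)
Segment 5: (3,3) -> (2,3)
Segment 6: (2,3) -> (0,3)

Answer: ________
________
________
____****
_______*
********
________
________
________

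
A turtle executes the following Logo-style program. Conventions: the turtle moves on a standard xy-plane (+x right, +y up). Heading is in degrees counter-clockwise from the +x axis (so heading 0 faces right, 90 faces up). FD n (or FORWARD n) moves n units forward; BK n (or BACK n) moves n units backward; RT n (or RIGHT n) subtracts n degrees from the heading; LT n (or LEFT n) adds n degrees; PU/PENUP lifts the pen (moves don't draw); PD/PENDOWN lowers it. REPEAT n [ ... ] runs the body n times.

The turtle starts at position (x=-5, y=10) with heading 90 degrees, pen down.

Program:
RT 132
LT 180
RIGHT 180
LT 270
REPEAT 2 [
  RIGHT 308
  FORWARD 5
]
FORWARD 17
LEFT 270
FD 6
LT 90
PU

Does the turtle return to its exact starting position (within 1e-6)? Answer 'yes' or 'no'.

Answer: no

Derivation:
Executing turtle program step by step:
Start: pos=(-5,10), heading=90, pen down
RT 132: heading 90 -> 318
LT 180: heading 318 -> 138
RT 180: heading 138 -> 318
LT 270: heading 318 -> 228
REPEAT 2 [
  -- iteration 1/2 --
  RT 308: heading 228 -> 280
  FD 5: (-5,10) -> (-4.132,5.076) [heading=280, draw]
  -- iteration 2/2 --
  RT 308: heading 280 -> 332
  FD 5: (-4.132,5.076) -> (0.283,2.729) [heading=332, draw]
]
FD 17: (0.283,2.729) -> (15.293,-5.252) [heading=332, draw]
LT 270: heading 332 -> 242
FD 6: (15.293,-5.252) -> (12.476,-10.55) [heading=242, draw]
LT 90: heading 242 -> 332
PU: pen up
Final: pos=(12.476,-10.55), heading=332, 4 segment(s) drawn

Start position: (-5, 10)
Final position: (12.476, -10.55)
Distance = 26.976; >= 1e-6 -> NOT closed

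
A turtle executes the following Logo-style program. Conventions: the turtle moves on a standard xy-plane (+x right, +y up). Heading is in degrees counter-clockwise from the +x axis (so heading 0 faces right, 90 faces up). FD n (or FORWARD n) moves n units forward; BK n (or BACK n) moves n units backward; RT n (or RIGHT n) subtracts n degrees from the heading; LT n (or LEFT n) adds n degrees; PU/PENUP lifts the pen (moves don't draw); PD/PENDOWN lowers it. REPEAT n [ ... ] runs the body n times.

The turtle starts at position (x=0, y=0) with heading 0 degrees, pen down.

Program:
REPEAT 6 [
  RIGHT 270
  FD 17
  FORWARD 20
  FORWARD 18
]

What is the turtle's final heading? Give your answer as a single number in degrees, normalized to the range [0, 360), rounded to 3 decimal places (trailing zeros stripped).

Executing turtle program step by step:
Start: pos=(0,0), heading=0, pen down
REPEAT 6 [
  -- iteration 1/6 --
  RT 270: heading 0 -> 90
  FD 17: (0,0) -> (0,17) [heading=90, draw]
  FD 20: (0,17) -> (0,37) [heading=90, draw]
  FD 18: (0,37) -> (0,55) [heading=90, draw]
  -- iteration 2/6 --
  RT 270: heading 90 -> 180
  FD 17: (0,55) -> (-17,55) [heading=180, draw]
  FD 20: (-17,55) -> (-37,55) [heading=180, draw]
  FD 18: (-37,55) -> (-55,55) [heading=180, draw]
  -- iteration 3/6 --
  RT 270: heading 180 -> 270
  FD 17: (-55,55) -> (-55,38) [heading=270, draw]
  FD 20: (-55,38) -> (-55,18) [heading=270, draw]
  FD 18: (-55,18) -> (-55,0) [heading=270, draw]
  -- iteration 4/6 --
  RT 270: heading 270 -> 0
  FD 17: (-55,0) -> (-38,0) [heading=0, draw]
  FD 20: (-38,0) -> (-18,0) [heading=0, draw]
  FD 18: (-18,0) -> (0,0) [heading=0, draw]
  -- iteration 5/6 --
  RT 270: heading 0 -> 90
  FD 17: (0,0) -> (0,17) [heading=90, draw]
  FD 20: (0,17) -> (0,37) [heading=90, draw]
  FD 18: (0,37) -> (0,55) [heading=90, draw]
  -- iteration 6/6 --
  RT 270: heading 90 -> 180
  FD 17: (0,55) -> (-17,55) [heading=180, draw]
  FD 20: (-17,55) -> (-37,55) [heading=180, draw]
  FD 18: (-37,55) -> (-55,55) [heading=180, draw]
]
Final: pos=(-55,55), heading=180, 18 segment(s) drawn

Answer: 180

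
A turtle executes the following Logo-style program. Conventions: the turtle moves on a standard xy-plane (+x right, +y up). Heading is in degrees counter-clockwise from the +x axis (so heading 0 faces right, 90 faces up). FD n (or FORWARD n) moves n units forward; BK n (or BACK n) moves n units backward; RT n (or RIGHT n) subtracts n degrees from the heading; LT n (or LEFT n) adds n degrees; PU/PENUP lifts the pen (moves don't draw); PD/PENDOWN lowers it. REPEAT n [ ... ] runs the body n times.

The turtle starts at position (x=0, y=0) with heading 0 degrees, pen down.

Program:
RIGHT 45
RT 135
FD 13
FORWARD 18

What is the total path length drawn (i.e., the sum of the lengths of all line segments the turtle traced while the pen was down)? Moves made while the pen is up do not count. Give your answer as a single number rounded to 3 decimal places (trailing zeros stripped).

Answer: 31

Derivation:
Executing turtle program step by step:
Start: pos=(0,0), heading=0, pen down
RT 45: heading 0 -> 315
RT 135: heading 315 -> 180
FD 13: (0,0) -> (-13,0) [heading=180, draw]
FD 18: (-13,0) -> (-31,0) [heading=180, draw]
Final: pos=(-31,0), heading=180, 2 segment(s) drawn

Segment lengths:
  seg 1: (0,0) -> (-13,0), length = 13
  seg 2: (-13,0) -> (-31,0), length = 18
Total = 31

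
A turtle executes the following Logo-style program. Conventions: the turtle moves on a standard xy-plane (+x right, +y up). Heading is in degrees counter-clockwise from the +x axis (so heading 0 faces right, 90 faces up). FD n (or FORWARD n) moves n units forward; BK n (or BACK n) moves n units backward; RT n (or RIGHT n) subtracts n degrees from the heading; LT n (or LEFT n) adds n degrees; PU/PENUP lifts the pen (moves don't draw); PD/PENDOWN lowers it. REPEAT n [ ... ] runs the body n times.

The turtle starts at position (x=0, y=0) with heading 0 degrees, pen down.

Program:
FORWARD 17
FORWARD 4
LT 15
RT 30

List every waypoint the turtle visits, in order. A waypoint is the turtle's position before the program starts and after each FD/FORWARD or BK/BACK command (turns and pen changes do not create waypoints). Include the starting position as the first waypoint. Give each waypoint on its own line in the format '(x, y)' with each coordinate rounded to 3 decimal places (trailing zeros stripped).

Answer: (0, 0)
(17, 0)
(21, 0)

Derivation:
Executing turtle program step by step:
Start: pos=(0,0), heading=0, pen down
FD 17: (0,0) -> (17,0) [heading=0, draw]
FD 4: (17,0) -> (21,0) [heading=0, draw]
LT 15: heading 0 -> 15
RT 30: heading 15 -> 345
Final: pos=(21,0), heading=345, 2 segment(s) drawn
Waypoints (3 total):
(0, 0)
(17, 0)
(21, 0)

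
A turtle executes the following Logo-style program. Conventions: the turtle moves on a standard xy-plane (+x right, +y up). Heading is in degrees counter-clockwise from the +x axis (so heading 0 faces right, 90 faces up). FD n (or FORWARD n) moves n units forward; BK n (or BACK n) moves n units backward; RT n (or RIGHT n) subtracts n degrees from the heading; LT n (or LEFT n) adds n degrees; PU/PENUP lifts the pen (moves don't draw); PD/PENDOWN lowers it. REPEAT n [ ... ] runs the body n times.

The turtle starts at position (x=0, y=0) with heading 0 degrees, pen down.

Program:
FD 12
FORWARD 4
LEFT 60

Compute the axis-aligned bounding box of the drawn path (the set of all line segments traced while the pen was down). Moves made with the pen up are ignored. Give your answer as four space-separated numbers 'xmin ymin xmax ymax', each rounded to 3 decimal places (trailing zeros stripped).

Executing turtle program step by step:
Start: pos=(0,0), heading=0, pen down
FD 12: (0,0) -> (12,0) [heading=0, draw]
FD 4: (12,0) -> (16,0) [heading=0, draw]
LT 60: heading 0 -> 60
Final: pos=(16,0), heading=60, 2 segment(s) drawn

Segment endpoints: x in {0, 12, 16}, y in {0}
xmin=0, ymin=0, xmax=16, ymax=0

Answer: 0 0 16 0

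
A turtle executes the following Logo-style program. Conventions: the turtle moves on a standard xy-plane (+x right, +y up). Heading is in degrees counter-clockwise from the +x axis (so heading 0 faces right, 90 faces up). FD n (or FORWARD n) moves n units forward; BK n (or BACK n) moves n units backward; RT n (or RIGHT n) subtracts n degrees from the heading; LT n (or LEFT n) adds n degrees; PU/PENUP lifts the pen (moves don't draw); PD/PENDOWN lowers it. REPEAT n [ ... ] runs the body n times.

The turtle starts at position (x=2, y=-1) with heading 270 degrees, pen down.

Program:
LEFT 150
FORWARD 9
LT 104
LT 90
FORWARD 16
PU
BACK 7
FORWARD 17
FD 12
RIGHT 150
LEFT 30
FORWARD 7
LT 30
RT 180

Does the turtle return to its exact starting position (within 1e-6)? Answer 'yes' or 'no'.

Executing turtle program step by step:
Start: pos=(2,-1), heading=270, pen down
LT 150: heading 270 -> 60
FD 9: (2,-1) -> (6.5,6.794) [heading=60, draw]
LT 104: heading 60 -> 164
LT 90: heading 164 -> 254
FD 16: (6.5,6.794) -> (2.09,-8.586) [heading=254, draw]
PU: pen up
BK 7: (2.09,-8.586) -> (4.019,-1.857) [heading=254, move]
FD 17: (4.019,-1.857) -> (-0.667,-18.199) [heading=254, move]
FD 12: (-0.667,-18.199) -> (-3.974,-29.734) [heading=254, move]
RT 150: heading 254 -> 104
LT 30: heading 104 -> 134
FD 7: (-3.974,-29.734) -> (-8.837,-24.698) [heading=134, move]
LT 30: heading 134 -> 164
RT 180: heading 164 -> 344
Final: pos=(-8.837,-24.698), heading=344, 2 segment(s) drawn

Start position: (2, -1)
Final position: (-8.837, -24.698)
Distance = 26.059; >= 1e-6 -> NOT closed

Answer: no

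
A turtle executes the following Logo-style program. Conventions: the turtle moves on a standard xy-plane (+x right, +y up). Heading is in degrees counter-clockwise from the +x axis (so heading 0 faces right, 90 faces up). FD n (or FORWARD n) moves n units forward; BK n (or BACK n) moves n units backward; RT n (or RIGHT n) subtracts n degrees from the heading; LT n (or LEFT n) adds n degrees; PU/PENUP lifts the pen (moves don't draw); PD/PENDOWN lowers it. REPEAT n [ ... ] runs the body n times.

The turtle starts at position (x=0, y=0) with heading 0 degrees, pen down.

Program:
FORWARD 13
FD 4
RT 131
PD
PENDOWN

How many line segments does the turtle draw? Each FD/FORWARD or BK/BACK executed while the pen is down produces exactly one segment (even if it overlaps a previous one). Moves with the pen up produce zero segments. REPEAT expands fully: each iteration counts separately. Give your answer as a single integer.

Executing turtle program step by step:
Start: pos=(0,0), heading=0, pen down
FD 13: (0,0) -> (13,0) [heading=0, draw]
FD 4: (13,0) -> (17,0) [heading=0, draw]
RT 131: heading 0 -> 229
PD: pen down
PD: pen down
Final: pos=(17,0), heading=229, 2 segment(s) drawn
Segments drawn: 2

Answer: 2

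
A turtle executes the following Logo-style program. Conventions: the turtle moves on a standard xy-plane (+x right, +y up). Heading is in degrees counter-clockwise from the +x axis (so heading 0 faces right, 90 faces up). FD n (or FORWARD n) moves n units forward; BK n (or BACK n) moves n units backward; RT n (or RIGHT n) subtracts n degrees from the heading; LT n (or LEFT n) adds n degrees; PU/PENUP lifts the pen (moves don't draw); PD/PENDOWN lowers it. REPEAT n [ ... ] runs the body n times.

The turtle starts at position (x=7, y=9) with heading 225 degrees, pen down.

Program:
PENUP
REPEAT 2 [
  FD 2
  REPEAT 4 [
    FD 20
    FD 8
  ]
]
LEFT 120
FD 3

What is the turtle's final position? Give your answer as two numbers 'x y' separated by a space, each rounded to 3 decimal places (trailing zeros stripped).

Answer: -151.323 -152.997

Derivation:
Executing turtle program step by step:
Start: pos=(7,9), heading=225, pen down
PU: pen up
REPEAT 2 [
  -- iteration 1/2 --
  FD 2: (7,9) -> (5.586,7.586) [heading=225, move]
  REPEAT 4 [
    -- iteration 1/4 --
    FD 20: (5.586,7.586) -> (-8.556,-6.556) [heading=225, move]
    FD 8: (-8.556,-6.556) -> (-14.213,-12.213) [heading=225, move]
    -- iteration 2/4 --
    FD 20: (-14.213,-12.213) -> (-28.355,-26.355) [heading=225, move]
    FD 8: (-28.355,-26.355) -> (-34.012,-32.012) [heading=225, move]
    -- iteration 3/4 --
    FD 20: (-34.012,-32.012) -> (-48.154,-46.154) [heading=225, move]
    FD 8: (-48.154,-46.154) -> (-53.811,-51.811) [heading=225, move]
    -- iteration 4/4 --
    FD 20: (-53.811,-51.811) -> (-67.953,-65.953) [heading=225, move]
    FD 8: (-67.953,-65.953) -> (-73.61,-71.61) [heading=225, move]
  ]
  -- iteration 2/2 --
  FD 2: (-73.61,-71.61) -> (-75.024,-73.024) [heading=225, move]
  REPEAT 4 [
    -- iteration 1/4 --
    FD 20: (-75.024,-73.024) -> (-89.167,-87.167) [heading=225, move]
    FD 8: (-89.167,-87.167) -> (-94.823,-92.823) [heading=225, move]
    -- iteration 2/4 --
    FD 20: (-94.823,-92.823) -> (-108.966,-106.966) [heading=225, move]
    FD 8: (-108.966,-106.966) -> (-114.622,-112.622) [heading=225, move]
    -- iteration 3/4 --
    FD 20: (-114.622,-112.622) -> (-128.765,-126.765) [heading=225, move]
    FD 8: (-128.765,-126.765) -> (-134.421,-132.421) [heading=225, move]
    -- iteration 4/4 --
    FD 20: (-134.421,-132.421) -> (-148.563,-146.563) [heading=225, move]
    FD 8: (-148.563,-146.563) -> (-154.22,-152.22) [heading=225, move]
  ]
]
LT 120: heading 225 -> 345
FD 3: (-154.22,-152.22) -> (-151.323,-152.997) [heading=345, move]
Final: pos=(-151.323,-152.997), heading=345, 0 segment(s) drawn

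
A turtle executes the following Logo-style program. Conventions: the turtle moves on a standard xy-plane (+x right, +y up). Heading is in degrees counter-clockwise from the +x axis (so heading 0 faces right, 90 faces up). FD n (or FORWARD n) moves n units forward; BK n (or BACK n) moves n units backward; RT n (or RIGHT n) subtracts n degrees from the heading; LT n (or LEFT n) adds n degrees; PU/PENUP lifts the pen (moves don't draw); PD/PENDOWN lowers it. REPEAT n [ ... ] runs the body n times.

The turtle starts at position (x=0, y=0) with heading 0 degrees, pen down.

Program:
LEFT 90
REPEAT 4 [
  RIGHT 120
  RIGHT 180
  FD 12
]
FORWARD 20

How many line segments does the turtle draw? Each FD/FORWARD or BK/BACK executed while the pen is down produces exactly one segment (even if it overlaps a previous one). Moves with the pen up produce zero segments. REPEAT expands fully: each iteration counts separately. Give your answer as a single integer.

Answer: 5

Derivation:
Executing turtle program step by step:
Start: pos=(0,0), heading=0, pen down
LT 90: heading 0 -> 90
REPEAT 4 [
  -- iteration 1/4 --
  RT 120: heading 90 -> 330
  RT 180: heading 330 -> 150
  FD 12: (0,0) -> (-10.392,6) [heading=150, draw]
  -- iteration 2/4 --
  RT 120: heading 150 -> 30
  RT 180: heading 30 -> 210
  FD 12: (-10.392,6) -> (-20.785,0) [heading=210, draw]
  -- iteration 3/4 --
  RT 120: heading 210 -> 90
  RT 180: heading 90 -> 270
  FD 12: (-20.785,0) -> (-20.785,-12) [heading=270, draw]
  -- iteration 4/4 --
  RT 120: heading 270 -> 150
  RT 180: heading 150 -> 330
  FD 12: (-20.785,-12) -> (-10.392,-18) [heading=330, draw]
]
FD 20: (-10.392,-18) -> (6.928,-28) [heading=330, draw]
Final: pos=(6.928,-28), heading=330, 5 segment(s) drawn
Segments drawn: 5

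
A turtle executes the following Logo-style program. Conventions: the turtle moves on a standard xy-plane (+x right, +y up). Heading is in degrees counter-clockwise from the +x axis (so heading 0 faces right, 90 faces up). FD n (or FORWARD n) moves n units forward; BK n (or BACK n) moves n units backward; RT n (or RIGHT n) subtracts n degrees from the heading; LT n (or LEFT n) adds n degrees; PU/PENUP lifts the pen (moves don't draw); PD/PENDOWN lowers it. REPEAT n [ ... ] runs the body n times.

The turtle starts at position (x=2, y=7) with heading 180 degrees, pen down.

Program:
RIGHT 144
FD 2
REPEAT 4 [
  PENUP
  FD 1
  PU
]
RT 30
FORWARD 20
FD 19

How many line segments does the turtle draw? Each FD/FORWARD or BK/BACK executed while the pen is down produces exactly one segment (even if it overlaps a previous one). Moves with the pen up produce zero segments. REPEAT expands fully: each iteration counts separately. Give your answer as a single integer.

Executing turtle program step by step:
Start: pos=(2,7), heading=180, pen down
RT 144: heading 180 -> 36
FD 2: (2,7) -> (3.618,8.176) [heading=36, draw]
REPEAT 4 [
  -- iteration 1/4 --
  PU: pen up
  FD 1: (3.618,8.176) -> (4.427,8.763) [heading=36, move]
  PU: pen up
  -- iteration 2/4 --
  PU: pen up
  FD 1: (4.427,8.763) -> (5.236,9.351) [heading=36, move]
  PU: pen up
  -- iteration 3/4 --
  PU: pen up
  FD 1: (5.236,9.351) -> (6.045,9.939) [heading=36, move]
  PU: pen up
  -- iteration 4/4 --
  PU: pen up
  FD 1: (6.045,9.939) -> (6.854,10.527) [heading=36, move]
  PU: pen up
]
RT 30: heading 36 -> 6
FD 20: (6.854,10.527) -> (26.745,12.617) [heading=6, move]
FD 19: (26.745,12.617) -> (45.64,14.603) [heading=6, move]
Final: pos=(45.64,14.603), heading=6, 1 segment(s) drawn
Segments drawn: 1

Answer: 1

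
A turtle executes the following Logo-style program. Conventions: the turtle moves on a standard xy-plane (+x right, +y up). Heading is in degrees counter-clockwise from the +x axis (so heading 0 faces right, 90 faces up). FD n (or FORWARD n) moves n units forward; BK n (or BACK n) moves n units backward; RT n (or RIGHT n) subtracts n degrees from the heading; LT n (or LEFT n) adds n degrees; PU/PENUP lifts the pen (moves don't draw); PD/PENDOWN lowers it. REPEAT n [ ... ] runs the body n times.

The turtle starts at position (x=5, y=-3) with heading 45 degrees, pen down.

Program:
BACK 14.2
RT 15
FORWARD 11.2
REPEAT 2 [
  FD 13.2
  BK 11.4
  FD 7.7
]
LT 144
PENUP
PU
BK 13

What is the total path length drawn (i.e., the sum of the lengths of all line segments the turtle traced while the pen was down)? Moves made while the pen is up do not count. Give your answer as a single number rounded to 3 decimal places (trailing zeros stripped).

Answer: 90

Derivation:
Executing turtle program step by step:
Start: pos=(5,-3), heading=45, pen down
BK 14.2: (5,-3) -> (-5.041,-13.041) [heading=45, draw]
RT 15: heading 45 -> 30
FD 11.2: (-5.041,-13.041) -> (4.659,-7.441) [heading=30, draw]
REPEAT 2 [
  -- iteration 1/2 --
  FD 13.2: (4.659,-7.441) -> (16.09,-0.841) [heading=30, draw]
  BK 11.4: (16.09,-0.841) -> (6.217,-6.541) [heading=30, draw]
  FD 7.7: (6.217,-6.541) -> (12.886,-2.691) [heading=30, draw]
  -- iteration 2/2 --
  FD 13.2: (12.886,-2.691) -> (24.317,3.909) [heading=30, draw]
  BK 11.4: (24.317,3.909) -> (14.445,-1.791) [heading=30, draw]
  FD 7.7: (14.445,-1.791) -> (21.113,2.059) [heading=30, draw]
]
LT 144: heading 30 -> 174
PU: pen up
PU: pen up
BK 13: (21.113,2.059) -> (34.042,0.7) [heading=174, move]
Final: pos=(34.042,0.7), heading=174, 8 segment(s) drawn

Segment lengths:
  seg 1: (5,-3) -> (-5.041,-13.041), length = 14.2
  seg 2: (-5.041,-13.041) -> (4.659,-7.441), length = 11.2
  seg 3: (4.659,-7.441) -> (16.09,-0.841), length = 13.2
  seg 4: (16.09,-0.841) -> (6.217,-6.541), length = 11.4
  seg 5: (6.217,-6.541) -> (12.886,-2.691), length = 7.7
  seg 6: (12.886,-2.691) -> (24.317,3.909), length = 13.2
  seg 7: (24.317,3.909) -> (14.445,-1.791), length = 11.4
  seg 8: (14.445,-1.791) -> (21.113,2.059), length = 7.7
Total = 90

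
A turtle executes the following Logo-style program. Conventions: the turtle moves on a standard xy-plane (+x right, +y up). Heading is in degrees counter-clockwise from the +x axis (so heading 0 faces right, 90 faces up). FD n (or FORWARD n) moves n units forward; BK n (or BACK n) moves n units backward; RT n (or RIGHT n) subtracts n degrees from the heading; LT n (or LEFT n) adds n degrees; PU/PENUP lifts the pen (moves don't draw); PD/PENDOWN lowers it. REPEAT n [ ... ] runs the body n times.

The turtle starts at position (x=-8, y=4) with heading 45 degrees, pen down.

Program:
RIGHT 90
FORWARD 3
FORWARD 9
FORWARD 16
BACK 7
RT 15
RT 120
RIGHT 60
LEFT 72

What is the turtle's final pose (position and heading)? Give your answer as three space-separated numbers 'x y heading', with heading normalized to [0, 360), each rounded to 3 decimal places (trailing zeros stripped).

Executing turtle program step by step:
Start: pos=(-8,4), heading=45, pen down
RT 90: heading 45 -> 315
FD 3: (-8,4) -> (-5.879,1.879) [heading=315, draw]
FD 9: (-5.879,1.879) -> (0.485,-4.485) [heading=315, draw]
FD 16: (0.485,-4.485) -> (11.799,-15.799) [heading=315, draw]
BK 7: (11.799,-15.799) -> (6.849,-10.849) [heading=315, draw]
RT 15: heading 315 -> 300
RT 120: heading 300 -> 180
RT 60: heading 180 -> 120
LT 72: heading 120 -> 192
Final: pos=(6.849,-10.849), heading=192, 4 segment(s) drawn

Answer: 6.849 -10.849 192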